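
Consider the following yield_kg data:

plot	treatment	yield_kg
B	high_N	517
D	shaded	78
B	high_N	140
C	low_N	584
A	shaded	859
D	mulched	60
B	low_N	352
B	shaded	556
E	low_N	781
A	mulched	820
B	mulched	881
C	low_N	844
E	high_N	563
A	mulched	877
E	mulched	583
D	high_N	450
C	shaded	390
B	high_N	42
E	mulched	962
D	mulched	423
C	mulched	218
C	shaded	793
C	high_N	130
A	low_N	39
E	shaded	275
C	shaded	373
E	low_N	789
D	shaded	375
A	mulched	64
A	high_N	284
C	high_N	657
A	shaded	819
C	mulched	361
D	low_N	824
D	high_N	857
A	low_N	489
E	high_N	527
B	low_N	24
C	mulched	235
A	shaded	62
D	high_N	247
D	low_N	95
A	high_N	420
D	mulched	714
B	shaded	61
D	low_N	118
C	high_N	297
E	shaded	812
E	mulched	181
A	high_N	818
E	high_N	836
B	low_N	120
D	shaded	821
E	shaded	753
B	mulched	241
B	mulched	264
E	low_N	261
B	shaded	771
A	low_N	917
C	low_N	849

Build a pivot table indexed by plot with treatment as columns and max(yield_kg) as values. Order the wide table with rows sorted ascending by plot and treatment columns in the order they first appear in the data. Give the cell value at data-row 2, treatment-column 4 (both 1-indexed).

With rows sorted ascending by plot, row 2 is plot=B. treatment columns in first-appearance order: high_N, shaded, low_N, mulched; column 4 is mulched.
Long rows with plot=B, treatment=mulched: max(881, 241, 264) = 881.

881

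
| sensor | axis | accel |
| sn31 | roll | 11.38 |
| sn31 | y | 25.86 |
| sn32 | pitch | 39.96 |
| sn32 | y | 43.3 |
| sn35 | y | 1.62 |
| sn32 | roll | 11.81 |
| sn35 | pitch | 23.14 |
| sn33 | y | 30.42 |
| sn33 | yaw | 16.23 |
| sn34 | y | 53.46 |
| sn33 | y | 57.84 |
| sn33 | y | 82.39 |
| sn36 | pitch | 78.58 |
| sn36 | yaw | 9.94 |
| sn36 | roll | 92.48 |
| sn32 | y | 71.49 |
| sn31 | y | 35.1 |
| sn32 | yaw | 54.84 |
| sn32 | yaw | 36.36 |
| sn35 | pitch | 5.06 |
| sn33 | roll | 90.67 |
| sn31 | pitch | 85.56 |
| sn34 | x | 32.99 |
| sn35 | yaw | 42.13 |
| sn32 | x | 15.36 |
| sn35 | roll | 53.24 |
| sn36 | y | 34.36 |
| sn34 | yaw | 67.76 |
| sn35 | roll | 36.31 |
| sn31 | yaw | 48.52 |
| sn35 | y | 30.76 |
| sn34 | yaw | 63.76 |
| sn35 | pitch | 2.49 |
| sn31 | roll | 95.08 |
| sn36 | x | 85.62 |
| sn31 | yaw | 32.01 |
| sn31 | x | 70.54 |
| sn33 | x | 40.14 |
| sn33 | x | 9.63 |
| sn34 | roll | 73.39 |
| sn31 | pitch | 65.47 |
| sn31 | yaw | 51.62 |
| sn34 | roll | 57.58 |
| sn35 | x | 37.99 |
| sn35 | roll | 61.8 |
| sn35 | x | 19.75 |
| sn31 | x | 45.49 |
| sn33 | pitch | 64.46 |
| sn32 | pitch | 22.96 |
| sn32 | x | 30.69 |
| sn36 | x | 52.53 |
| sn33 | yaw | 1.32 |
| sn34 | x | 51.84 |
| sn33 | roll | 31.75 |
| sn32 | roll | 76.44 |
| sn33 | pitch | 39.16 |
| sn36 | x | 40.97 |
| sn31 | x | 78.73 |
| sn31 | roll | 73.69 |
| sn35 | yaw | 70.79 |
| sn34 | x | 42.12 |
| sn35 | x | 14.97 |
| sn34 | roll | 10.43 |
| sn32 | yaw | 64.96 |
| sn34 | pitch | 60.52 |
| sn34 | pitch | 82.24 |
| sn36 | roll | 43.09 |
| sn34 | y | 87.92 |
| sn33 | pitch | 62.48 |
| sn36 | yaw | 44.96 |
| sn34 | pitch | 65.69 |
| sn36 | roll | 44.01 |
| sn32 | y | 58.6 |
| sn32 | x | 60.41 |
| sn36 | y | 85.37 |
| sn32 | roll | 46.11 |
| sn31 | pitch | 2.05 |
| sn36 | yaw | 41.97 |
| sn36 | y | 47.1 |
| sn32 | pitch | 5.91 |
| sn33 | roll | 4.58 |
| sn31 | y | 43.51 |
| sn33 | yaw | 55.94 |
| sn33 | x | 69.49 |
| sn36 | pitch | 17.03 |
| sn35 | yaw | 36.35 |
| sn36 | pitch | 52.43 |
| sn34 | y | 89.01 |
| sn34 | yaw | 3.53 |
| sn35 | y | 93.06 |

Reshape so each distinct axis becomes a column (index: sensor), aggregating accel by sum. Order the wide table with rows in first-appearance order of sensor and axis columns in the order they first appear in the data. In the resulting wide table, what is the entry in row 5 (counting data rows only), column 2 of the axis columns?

With rows in first-appearance order of sensor, row 5 is sensor=sn34. axis columns in first-appearance order: roll, y, pitch, yaw, x; column 2 is y.
Long rows with sensor=sn34, axis=y: 53.46 + 87.92 + 89.01 = 230.39.

230.39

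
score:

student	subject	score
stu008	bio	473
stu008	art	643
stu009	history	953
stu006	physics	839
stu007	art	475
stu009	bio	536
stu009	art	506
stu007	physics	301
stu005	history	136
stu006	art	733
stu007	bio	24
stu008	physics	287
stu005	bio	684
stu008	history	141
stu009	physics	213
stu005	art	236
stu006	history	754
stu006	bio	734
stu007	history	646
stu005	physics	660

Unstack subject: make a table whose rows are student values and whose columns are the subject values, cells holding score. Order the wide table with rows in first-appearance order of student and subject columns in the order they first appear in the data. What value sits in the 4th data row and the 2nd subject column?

With rows in first-appearance order of student, row 4 is student=stu007. subject columns in first-appearance order: bio, art, history, physics; column 2 is art.
Long rows with student=stu007, subject=art: score = 475.

475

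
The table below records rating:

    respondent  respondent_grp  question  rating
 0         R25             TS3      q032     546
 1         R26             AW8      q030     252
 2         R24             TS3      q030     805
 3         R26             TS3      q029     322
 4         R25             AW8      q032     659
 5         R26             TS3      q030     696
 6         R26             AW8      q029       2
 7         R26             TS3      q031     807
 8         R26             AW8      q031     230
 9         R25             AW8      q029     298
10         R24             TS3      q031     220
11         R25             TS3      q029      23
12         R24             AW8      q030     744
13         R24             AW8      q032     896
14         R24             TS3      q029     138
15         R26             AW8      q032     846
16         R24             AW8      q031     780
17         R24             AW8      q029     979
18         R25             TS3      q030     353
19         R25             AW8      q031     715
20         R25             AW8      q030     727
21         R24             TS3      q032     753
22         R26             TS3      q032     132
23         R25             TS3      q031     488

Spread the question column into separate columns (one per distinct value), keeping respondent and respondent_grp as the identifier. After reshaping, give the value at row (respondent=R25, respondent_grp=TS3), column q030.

353

Wide layout: rows indexed by respondent and respondent_grp, columns are the 4 distinct question values (q032, q030, q029, q031).
Cell (respondent=R25, respondent_grp=TS3, question=q030) draws from the long row where respondent=R25, respondent_grp=TS3 and question=q030, which has rating=353.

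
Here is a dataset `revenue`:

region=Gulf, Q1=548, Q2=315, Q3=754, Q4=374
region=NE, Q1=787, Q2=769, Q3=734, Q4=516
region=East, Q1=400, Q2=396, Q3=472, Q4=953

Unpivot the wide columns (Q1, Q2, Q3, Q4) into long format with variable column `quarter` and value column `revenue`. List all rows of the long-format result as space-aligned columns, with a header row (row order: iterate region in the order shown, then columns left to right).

region  quarter  revenue
Gulf    Q1       548    
Gulf    Q2       315    
Gulf    Q3       754    
Gulf    Q4       374    
NE      Q1       787    
NE      Q2       769    
NE      Q3       734    
NE      Q4       516    
East    Q1       400    
East    Q2       396    
East    Q3       472    
East    Q4       953    

Each (region, column) pair becomes one row: 3 × 4 = 12 rows.
For example, (Gulf, Q1) → revenue=548.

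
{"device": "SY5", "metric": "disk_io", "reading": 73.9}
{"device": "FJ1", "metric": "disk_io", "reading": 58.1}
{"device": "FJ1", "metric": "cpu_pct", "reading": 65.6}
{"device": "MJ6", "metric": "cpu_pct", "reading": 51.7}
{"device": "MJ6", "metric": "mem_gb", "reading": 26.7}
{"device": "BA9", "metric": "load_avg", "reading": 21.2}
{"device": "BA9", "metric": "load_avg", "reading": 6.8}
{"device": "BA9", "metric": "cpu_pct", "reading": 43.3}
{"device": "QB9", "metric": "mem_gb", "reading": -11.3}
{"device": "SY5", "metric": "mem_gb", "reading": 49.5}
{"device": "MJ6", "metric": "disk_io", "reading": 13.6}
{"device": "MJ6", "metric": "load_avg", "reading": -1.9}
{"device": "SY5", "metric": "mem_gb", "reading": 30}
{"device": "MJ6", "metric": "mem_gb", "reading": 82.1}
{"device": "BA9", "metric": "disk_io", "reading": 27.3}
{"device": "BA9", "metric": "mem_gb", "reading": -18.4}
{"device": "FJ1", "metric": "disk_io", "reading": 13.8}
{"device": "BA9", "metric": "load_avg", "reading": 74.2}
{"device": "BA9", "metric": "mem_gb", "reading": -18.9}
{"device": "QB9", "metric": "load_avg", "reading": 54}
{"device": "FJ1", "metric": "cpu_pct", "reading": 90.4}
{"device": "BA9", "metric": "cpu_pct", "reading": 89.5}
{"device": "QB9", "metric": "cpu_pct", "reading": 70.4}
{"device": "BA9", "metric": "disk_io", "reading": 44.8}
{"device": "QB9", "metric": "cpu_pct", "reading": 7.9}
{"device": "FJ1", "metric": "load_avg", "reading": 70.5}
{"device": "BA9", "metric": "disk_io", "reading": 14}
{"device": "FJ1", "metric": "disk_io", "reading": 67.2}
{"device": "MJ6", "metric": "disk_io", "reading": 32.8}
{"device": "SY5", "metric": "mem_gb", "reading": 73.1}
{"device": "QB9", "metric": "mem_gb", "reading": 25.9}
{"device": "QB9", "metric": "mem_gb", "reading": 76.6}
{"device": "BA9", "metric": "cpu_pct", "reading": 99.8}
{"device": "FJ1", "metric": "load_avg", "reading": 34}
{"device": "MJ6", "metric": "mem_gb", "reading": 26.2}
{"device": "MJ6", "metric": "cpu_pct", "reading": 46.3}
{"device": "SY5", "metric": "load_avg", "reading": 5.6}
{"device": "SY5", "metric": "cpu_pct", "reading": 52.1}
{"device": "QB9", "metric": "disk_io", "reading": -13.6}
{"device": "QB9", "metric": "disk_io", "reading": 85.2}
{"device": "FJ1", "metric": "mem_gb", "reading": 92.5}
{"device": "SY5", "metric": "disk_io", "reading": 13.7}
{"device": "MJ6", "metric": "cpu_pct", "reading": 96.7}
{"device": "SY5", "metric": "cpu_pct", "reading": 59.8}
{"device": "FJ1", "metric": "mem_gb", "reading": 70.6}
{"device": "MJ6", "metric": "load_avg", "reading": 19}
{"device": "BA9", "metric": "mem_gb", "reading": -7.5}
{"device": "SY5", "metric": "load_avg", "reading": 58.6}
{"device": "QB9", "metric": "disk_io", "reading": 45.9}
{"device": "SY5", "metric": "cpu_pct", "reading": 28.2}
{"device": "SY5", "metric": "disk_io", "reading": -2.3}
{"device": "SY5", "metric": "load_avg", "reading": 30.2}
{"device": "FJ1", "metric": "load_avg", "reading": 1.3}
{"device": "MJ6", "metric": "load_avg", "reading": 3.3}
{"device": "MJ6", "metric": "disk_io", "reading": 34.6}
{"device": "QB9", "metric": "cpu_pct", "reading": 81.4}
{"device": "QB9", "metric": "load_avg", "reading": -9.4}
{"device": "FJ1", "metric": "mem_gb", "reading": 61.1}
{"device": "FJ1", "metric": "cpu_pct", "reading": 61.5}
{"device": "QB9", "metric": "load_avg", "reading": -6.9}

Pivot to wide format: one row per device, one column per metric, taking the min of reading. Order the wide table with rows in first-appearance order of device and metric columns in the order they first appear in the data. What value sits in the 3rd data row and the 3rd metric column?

26.2

With rows in first-appearance order of device, row 3 is device=MJ6. metric columns in first-appearance order: disk_io, cpu_pct, mem_gb, load_avg; column 3 is mem_gb.
Long rows with device=MJ6, metric=mem_gb: min(26.7, 82.1, 26.2) = 26.2.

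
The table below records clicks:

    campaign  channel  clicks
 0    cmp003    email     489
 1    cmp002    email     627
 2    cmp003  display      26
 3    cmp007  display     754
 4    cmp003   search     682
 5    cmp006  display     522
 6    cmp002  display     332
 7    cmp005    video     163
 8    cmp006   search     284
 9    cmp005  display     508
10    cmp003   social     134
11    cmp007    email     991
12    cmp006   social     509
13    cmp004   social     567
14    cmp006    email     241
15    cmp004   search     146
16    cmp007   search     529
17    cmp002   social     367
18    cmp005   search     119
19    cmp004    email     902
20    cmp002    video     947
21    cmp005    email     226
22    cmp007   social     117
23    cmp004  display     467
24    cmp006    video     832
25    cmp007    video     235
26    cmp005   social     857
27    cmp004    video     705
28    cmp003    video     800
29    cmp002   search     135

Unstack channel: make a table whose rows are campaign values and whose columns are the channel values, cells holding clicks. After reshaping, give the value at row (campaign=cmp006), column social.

Wide layout: rows indexed by campaign, columns are the 5 distinct channel values (email, display, search, video, social).
Cell (campaign=cmp006, channel=social) draws from the long row where campaign=cmp006 and channel=social, which has clicks=509.

509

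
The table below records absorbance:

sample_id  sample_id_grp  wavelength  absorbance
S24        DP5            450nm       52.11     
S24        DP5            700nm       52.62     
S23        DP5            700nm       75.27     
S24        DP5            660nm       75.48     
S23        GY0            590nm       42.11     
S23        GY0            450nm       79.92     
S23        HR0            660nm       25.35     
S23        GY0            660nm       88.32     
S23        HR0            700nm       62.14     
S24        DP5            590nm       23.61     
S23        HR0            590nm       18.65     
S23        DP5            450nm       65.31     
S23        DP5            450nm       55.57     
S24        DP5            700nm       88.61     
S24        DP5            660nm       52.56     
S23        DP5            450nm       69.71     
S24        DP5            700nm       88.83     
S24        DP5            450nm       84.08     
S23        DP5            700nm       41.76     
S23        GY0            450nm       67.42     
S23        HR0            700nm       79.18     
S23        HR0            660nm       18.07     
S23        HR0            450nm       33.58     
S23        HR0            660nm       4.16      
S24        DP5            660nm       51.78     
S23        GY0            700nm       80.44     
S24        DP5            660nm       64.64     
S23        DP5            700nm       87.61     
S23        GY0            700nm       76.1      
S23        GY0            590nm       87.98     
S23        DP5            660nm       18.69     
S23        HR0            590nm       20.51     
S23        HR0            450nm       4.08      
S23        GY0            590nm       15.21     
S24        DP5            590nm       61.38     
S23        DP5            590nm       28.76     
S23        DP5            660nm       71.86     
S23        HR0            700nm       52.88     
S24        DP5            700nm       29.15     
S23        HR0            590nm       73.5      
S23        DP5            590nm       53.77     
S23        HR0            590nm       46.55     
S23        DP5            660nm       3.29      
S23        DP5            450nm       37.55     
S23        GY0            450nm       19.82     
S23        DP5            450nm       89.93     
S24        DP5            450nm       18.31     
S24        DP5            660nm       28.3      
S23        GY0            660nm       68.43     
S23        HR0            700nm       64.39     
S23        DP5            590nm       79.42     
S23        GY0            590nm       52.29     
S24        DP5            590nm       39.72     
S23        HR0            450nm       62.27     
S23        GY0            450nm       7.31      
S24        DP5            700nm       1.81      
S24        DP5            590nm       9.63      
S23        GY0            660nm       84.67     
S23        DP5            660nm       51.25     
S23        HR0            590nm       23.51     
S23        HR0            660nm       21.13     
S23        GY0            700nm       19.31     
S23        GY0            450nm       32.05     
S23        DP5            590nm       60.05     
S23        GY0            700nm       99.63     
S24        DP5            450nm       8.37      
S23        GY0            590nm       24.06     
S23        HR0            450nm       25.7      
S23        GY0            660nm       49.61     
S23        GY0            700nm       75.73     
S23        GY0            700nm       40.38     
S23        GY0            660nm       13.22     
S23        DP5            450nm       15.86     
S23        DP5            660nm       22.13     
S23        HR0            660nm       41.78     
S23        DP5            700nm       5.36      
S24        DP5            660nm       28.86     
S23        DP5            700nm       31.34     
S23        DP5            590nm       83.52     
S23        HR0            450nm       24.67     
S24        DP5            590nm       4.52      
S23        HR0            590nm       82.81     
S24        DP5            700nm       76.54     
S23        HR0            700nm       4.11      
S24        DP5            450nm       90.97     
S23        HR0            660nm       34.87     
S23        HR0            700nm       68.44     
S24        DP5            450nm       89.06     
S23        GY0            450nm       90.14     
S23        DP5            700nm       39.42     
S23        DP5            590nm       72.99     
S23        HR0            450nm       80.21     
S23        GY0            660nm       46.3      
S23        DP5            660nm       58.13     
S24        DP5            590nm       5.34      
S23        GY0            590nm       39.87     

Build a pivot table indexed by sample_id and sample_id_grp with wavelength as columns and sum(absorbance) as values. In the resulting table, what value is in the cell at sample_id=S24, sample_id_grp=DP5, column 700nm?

Rows with sample_id=S24, sample_id_grp=DP5 and wavelength=700nm: absorbance values are 52.62, 88.61, 88.83, 29.15, 1.81, 76.54.
52.62 + 88.61 + 88.83 + 29.15 + 1.81 + 76.54 = 337.56.

337.56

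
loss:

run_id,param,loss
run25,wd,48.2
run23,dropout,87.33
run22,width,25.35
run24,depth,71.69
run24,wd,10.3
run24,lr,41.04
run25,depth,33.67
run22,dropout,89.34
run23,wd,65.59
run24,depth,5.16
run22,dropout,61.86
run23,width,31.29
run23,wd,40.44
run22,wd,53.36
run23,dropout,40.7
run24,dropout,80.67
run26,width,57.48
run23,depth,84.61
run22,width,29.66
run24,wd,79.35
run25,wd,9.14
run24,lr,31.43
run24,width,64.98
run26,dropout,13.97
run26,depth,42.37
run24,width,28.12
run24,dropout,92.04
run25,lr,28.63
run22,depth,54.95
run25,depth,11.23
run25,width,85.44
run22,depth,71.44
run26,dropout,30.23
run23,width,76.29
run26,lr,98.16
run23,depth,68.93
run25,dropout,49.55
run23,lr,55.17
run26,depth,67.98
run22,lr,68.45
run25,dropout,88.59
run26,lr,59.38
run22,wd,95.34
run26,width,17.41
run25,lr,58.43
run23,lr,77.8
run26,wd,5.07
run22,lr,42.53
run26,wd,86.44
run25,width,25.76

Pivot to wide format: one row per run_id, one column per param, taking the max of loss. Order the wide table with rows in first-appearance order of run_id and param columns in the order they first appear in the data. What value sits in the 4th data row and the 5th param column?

With rows in first-appearance order of run_id, row 4 is run_id=run24. param columns in first-appearance order: wd, dropout, width, depth, lr; column 5 is lr.
Long rows with run_id=run24, param=lr: max(41.04, 31.43) = 41.04.

41.04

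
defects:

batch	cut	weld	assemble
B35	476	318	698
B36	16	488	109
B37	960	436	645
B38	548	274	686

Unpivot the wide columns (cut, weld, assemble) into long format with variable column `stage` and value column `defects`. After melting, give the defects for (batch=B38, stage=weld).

Unpivoting turns each (batch, wide-column) pair into one long row.
The wide cell at row B38, column weld holds 274, so the long row (B38, weld) has defects=274.

274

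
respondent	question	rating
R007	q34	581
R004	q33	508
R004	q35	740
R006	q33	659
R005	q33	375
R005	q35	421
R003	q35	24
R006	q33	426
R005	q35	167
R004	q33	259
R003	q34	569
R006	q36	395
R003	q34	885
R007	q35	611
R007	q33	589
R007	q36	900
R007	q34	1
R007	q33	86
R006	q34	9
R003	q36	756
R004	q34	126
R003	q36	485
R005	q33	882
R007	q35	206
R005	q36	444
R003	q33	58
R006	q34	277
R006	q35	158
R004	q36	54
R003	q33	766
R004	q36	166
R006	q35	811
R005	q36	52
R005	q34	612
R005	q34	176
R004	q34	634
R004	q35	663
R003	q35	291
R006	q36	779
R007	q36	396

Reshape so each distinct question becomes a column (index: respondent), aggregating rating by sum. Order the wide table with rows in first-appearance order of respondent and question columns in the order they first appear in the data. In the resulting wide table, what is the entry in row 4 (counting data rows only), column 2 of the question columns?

1257

With rows in first-appearance order of respondent, row 4 is respondent=R005. question columns in first-appearance order: q34, q33, q35, q36; column 2 is q33.
Long rows with respondent=R005, question=q33: 375 + 882 = 1257.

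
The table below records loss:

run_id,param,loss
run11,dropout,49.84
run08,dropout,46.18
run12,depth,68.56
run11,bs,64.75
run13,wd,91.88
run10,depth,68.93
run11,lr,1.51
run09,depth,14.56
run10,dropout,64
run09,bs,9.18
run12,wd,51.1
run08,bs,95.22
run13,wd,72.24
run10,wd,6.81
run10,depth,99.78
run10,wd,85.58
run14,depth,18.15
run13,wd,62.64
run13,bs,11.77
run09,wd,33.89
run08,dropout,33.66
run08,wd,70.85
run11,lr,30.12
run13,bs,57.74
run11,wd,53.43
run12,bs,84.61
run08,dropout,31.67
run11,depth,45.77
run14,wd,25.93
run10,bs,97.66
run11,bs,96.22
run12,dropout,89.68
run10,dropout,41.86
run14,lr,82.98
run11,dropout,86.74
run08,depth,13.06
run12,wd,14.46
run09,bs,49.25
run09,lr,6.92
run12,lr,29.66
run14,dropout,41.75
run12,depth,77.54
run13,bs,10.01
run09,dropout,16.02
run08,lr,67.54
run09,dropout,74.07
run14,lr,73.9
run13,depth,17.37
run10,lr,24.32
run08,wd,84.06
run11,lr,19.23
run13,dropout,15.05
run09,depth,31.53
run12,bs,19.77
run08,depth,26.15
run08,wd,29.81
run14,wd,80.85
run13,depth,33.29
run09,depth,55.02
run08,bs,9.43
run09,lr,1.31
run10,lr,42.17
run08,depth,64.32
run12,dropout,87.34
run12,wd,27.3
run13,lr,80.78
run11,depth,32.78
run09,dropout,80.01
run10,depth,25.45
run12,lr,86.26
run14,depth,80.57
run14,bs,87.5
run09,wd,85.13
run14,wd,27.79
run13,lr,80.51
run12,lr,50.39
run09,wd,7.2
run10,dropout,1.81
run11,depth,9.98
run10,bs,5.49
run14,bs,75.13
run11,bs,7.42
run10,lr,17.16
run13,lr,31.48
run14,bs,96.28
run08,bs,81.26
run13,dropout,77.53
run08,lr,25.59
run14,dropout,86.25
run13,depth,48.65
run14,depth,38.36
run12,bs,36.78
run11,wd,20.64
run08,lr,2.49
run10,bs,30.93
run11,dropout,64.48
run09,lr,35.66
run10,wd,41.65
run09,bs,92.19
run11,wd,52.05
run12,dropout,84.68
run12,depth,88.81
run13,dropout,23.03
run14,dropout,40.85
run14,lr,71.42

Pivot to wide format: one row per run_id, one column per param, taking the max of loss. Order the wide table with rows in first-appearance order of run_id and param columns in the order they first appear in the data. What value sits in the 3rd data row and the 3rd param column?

With rows in first-appearance order of run_id, row 3 is run_id=run12. param columns in first-appearance order: dropout, depth, bs, wd, lr; column 3 is bs.
Long rows with run_id=run12, param=bs: max(84.61, 19.77, 36.78) = 84.61.

84.61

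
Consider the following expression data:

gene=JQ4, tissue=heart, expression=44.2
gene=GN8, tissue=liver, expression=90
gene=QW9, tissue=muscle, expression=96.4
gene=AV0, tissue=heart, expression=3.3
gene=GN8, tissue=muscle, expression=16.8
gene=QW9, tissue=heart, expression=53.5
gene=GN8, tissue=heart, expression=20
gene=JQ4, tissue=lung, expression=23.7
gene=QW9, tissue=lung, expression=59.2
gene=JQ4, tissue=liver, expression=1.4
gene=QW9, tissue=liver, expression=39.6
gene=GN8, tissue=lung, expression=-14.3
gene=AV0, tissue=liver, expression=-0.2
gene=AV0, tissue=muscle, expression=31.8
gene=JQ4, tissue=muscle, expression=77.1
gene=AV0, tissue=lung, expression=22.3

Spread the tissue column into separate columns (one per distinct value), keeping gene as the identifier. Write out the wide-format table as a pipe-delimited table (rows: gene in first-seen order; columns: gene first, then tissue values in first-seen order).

Columns: gene plus the 4 distinct tissue values (heart, liver, muscle, lung).
For example, row JQ4 column heart takes expression=44.2 from the long row (JQ4, heart).

| gene | heart | liver | muscle | lung |
| JQ4 | 44.2 | 1.4 | 77.1 | 23.7 |
| GN8 | 20 | 90 | 16.8 | -14.3 |
| QW9 | 53.5 | 39.6 | 96.4 | 59.2 |
| AV0 | 3.3 | -0.2 | 31.8 | 22.3 |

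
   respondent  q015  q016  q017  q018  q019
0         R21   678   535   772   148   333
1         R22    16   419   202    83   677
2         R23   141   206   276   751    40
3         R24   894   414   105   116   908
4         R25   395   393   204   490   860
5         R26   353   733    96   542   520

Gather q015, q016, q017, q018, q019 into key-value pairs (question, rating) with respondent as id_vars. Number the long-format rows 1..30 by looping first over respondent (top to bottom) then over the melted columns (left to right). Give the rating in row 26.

353

30 rows total (6 × 5). Row 26: index ⌊(26-1)/5⌋ = 5 into respondent → R26; (26-1) mod 5 = 0 into the melted columns → q015.
So row 26 is (R26, q015, 353); rating = 353.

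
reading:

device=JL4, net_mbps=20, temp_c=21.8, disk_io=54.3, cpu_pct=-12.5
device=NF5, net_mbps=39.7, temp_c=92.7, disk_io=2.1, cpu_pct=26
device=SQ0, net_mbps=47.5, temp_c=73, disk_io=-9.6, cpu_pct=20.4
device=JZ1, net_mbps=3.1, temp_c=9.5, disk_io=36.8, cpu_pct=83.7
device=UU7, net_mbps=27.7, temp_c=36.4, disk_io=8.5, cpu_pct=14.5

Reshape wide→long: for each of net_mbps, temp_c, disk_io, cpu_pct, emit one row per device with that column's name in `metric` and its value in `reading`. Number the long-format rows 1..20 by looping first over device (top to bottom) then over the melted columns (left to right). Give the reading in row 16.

20 rows total (5 × 4). Row 16: index ⌊(16-1)/4⌋ = 3 into device → JZ1; (16-1) mod 4 = 3 into the melted columns → cpu_pct.
So row 16 is (JZ1, cpu_pct, 83.7); reading = 83.7.

83.7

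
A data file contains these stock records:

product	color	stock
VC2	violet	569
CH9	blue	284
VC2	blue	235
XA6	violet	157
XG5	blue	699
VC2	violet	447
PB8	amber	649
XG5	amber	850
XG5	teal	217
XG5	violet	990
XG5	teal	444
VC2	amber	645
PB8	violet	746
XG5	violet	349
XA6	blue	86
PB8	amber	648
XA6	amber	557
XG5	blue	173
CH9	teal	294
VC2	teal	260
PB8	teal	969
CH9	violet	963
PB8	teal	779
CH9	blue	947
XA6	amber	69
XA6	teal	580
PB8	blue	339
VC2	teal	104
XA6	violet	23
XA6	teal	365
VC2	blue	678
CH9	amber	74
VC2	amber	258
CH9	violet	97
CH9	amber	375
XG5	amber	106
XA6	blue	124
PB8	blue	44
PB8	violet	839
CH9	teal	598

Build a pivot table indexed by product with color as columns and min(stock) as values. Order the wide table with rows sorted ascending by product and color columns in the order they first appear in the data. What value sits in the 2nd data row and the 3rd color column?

With rows sorted ascending by product, row 2 is product=PB8. color columns in first-appearance order: violet, blue, amber, teal; column 3 is amber.
Long rows with product=PB8, color=amber: min(649, 648) = 648.

648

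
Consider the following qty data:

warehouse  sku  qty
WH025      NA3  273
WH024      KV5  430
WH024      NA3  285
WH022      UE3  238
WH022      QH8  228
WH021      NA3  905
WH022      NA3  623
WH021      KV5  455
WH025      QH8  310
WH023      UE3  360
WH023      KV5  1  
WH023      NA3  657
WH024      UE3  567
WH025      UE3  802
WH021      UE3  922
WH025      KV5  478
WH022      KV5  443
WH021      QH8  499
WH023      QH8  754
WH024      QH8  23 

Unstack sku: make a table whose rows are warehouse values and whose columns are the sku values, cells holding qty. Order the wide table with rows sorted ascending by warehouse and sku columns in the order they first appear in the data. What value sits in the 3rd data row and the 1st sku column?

With rows sorted ascending by warehouse, row 3 is warehouse=WH023. sku columns in first-appearance order: NA3, KV5, UE3, QH8; column 1 is NA3.
Long rows with warehouse=WH023, sku=NA3: qty = 657.

657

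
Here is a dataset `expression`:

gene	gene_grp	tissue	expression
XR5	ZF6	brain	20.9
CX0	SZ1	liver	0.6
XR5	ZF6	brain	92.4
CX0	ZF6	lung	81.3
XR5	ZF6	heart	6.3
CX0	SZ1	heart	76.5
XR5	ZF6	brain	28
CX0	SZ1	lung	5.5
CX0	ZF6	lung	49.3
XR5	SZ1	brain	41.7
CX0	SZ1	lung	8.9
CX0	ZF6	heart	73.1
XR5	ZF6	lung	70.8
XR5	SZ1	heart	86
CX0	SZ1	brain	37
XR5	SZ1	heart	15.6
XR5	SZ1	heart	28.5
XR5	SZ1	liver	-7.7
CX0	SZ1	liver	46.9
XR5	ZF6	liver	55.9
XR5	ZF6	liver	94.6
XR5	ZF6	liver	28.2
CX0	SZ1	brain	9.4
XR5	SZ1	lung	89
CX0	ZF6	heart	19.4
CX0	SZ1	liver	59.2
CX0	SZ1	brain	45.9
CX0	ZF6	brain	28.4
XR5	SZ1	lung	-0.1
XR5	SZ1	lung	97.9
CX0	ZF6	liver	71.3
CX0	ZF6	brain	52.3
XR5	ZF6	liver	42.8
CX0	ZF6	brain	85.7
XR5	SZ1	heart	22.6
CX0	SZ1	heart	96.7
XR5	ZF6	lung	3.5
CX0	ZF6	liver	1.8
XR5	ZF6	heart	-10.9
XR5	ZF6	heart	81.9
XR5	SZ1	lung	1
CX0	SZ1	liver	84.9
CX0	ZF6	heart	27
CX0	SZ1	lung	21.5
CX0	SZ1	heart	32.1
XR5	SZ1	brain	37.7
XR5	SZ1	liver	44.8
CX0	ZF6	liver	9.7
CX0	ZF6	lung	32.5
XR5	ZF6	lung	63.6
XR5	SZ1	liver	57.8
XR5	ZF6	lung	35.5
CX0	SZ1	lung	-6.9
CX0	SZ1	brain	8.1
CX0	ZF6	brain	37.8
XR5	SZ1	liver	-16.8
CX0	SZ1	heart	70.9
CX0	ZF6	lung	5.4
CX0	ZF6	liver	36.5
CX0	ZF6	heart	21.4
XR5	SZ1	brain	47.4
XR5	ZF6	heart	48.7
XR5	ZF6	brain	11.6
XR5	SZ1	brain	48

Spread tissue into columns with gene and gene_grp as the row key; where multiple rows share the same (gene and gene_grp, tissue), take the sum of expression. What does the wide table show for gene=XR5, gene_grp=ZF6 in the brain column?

Rows with gene=XR5, gene_grp=ZF6 and tissue=brain: expression values are 20.9, 92.4, 28, 11.6.
20.9 + 92.4 + 28 + 11.6 = 152.9.

152.9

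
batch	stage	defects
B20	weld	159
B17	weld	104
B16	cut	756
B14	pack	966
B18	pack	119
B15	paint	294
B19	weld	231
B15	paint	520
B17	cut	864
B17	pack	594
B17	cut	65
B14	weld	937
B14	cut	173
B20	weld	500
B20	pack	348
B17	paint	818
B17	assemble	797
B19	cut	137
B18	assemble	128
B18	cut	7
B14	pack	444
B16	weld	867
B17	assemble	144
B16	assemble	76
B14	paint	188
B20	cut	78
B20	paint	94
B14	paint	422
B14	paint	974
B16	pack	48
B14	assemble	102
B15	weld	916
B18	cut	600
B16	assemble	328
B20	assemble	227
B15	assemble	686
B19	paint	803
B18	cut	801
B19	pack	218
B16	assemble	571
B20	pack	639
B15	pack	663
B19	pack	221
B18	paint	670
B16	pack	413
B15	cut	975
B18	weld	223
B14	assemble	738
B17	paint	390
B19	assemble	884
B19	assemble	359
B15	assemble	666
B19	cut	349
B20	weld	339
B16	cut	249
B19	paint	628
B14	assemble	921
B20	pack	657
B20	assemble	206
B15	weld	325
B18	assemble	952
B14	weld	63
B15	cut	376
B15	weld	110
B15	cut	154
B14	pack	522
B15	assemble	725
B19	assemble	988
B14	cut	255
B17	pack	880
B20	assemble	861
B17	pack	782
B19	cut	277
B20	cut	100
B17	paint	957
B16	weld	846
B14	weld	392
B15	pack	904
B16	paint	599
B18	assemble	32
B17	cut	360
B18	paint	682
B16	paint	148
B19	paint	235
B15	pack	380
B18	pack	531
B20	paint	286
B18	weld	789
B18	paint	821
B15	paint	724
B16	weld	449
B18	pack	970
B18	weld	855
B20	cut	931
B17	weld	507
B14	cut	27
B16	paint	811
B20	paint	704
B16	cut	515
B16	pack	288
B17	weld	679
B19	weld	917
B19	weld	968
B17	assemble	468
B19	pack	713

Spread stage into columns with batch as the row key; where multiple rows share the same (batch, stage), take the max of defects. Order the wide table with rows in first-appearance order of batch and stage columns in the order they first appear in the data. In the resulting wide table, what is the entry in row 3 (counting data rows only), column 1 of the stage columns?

With rows in first-appearance order of batch, row 3 is batch=B16. stage columns in first-appearance order: weld, cut, pack, paint, assemble; column 1 is weld.
Long rows with batch=B16, stage=weld: max(867, 846, 449) = 867.

867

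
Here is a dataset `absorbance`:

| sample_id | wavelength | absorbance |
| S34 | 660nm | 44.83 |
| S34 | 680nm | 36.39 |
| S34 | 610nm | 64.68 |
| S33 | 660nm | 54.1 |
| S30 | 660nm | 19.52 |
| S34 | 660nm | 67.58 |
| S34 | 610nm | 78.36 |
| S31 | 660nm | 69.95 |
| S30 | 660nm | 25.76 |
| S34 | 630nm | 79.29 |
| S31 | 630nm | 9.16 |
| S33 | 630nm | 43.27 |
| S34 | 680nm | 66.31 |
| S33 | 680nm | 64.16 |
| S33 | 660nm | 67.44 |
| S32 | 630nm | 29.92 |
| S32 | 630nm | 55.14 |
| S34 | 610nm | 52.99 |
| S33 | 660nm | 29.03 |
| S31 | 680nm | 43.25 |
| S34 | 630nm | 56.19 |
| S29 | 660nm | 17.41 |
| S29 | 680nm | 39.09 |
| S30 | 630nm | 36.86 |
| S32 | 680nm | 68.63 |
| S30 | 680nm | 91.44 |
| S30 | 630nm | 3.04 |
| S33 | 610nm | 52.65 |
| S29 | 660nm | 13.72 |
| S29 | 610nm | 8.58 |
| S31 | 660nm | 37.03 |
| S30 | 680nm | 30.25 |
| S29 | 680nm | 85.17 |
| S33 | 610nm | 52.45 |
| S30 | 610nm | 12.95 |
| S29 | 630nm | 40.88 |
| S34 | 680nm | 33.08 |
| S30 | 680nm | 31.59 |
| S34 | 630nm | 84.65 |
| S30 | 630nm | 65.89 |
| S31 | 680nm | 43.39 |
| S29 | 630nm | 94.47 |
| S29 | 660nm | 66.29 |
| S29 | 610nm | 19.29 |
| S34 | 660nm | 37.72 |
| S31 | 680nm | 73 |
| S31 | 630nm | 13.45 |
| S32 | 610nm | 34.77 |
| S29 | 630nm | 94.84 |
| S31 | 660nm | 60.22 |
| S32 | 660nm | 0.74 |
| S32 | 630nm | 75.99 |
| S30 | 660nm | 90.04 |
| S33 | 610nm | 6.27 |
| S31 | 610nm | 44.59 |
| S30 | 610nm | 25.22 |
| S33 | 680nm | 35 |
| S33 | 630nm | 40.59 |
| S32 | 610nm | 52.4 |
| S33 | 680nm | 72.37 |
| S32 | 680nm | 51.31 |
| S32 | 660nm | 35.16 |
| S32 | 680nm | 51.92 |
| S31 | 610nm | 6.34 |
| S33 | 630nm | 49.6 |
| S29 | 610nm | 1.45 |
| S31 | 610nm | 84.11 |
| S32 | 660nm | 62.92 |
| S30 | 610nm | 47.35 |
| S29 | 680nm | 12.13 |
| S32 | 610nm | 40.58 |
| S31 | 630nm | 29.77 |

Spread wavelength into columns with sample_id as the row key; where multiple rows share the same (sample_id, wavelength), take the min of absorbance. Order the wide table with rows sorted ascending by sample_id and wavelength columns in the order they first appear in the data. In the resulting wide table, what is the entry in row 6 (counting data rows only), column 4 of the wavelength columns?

56.19

With rows sorted ascending by sample_id, row 6 is sample_id=S34. wavelength columns in first-appearance order: 660nm, 680nm, 610nm, 630nm; column 4 is 630nm.
Long rows with sample_id=S34, wavelength=630nm: min(79.29, 56.19, 84.65) = 56.19.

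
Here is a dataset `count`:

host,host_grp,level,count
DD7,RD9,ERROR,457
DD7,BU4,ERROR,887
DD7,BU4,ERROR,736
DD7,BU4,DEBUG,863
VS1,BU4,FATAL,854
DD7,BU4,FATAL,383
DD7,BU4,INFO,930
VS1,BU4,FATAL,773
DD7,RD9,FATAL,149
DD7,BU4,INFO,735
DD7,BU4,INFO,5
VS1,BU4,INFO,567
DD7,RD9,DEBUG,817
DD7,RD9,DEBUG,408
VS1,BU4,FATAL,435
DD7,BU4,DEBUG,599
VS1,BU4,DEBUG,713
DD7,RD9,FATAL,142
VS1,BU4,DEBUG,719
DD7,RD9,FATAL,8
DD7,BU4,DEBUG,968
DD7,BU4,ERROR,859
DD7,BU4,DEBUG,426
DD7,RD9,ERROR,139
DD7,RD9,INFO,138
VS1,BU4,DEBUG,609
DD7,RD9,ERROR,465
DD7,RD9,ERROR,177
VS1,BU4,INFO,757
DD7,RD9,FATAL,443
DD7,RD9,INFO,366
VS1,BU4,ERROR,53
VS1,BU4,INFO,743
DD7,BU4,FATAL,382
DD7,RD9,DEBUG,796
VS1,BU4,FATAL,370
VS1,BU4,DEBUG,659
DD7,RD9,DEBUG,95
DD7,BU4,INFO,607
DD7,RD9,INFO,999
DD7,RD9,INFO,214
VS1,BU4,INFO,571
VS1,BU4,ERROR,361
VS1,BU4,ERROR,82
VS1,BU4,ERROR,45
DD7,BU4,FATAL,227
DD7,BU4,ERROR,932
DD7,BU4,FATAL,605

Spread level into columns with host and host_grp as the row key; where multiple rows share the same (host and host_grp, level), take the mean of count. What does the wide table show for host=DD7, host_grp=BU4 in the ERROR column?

853.50

Rows with host=DD7, host_grp=BU4 and level=ERROR: count values are 887, 736, 859, 932.
(887 + 736 + 859 + 932) / 4 = 853.50.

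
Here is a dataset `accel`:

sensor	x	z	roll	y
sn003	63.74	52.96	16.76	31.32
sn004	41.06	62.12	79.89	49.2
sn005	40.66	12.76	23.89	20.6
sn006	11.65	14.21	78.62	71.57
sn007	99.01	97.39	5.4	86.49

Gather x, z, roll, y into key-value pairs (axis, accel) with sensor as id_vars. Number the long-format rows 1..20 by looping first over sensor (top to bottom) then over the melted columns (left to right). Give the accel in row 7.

20 rows total (5 × 4). Row 7: index ⌊(7-1)/4⌋ = 1 into sensor → sn004; (7-1) mod 4 = 2 into the melted columns → roll.
So row 7 is (sn004, roll, 79.89); accel = 79.89.

79.89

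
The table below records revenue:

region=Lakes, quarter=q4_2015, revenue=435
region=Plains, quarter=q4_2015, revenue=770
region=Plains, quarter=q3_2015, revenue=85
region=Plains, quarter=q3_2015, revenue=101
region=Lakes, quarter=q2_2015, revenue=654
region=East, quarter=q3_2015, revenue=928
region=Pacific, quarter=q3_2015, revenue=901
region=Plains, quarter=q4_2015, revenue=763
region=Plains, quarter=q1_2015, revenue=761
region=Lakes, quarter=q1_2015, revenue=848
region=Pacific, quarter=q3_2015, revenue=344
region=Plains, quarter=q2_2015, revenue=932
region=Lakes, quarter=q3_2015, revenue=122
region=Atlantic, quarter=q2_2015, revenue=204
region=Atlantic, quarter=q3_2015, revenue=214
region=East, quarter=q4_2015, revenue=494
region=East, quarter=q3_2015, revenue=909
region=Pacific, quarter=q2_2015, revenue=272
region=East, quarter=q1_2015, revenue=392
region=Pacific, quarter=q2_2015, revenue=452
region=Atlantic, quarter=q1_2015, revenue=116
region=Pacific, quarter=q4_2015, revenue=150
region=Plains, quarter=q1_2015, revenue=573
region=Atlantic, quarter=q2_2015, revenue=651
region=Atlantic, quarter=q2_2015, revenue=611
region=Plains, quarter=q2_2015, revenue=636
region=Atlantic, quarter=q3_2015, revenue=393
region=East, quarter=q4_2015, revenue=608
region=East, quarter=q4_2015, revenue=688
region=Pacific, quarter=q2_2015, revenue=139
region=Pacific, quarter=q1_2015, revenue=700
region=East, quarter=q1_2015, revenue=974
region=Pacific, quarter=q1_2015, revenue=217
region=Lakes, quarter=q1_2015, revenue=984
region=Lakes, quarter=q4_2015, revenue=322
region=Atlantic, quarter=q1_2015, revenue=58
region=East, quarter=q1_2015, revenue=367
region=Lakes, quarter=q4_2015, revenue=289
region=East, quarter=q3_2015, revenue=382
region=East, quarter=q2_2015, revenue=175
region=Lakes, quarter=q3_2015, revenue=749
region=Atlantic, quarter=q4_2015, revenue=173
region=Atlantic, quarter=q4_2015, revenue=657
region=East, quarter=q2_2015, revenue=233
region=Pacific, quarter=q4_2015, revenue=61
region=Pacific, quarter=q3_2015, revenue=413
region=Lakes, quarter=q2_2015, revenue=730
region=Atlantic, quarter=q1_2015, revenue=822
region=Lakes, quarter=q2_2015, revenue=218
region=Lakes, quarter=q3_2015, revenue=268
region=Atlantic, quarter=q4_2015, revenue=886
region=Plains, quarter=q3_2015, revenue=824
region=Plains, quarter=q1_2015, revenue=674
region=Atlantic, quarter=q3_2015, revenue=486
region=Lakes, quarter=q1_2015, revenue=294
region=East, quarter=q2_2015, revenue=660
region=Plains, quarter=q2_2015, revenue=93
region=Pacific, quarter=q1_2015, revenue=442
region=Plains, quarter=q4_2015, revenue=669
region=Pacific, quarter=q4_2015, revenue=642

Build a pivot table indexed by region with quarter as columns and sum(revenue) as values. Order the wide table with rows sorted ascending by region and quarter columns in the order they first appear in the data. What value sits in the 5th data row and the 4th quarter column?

With rows sorted ascending by region, row 5 is region=Plains. quarter columns in first-appearance order: q4_2015, q3_2015, q2_2015, q1_2015; column 4 is q1_2015.
Long rows with region=Plains, quarter=q1_2015: 761 + 573 + 674 = 2008.

2008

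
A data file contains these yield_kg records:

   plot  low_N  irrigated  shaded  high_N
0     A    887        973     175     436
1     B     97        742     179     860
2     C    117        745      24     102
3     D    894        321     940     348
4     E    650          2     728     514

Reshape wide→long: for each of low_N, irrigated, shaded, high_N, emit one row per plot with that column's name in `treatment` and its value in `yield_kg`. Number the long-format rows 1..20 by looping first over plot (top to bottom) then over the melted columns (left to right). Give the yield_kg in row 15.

940

20 rows total (5 × 4). Row 15: index ⌊(15-1)/4⌋ = 3 into plot → D; (15-1) mod 4 = 2 into the melted columns → shaded.
So row 15 is (D, shaded, 940); yield_kg = 940.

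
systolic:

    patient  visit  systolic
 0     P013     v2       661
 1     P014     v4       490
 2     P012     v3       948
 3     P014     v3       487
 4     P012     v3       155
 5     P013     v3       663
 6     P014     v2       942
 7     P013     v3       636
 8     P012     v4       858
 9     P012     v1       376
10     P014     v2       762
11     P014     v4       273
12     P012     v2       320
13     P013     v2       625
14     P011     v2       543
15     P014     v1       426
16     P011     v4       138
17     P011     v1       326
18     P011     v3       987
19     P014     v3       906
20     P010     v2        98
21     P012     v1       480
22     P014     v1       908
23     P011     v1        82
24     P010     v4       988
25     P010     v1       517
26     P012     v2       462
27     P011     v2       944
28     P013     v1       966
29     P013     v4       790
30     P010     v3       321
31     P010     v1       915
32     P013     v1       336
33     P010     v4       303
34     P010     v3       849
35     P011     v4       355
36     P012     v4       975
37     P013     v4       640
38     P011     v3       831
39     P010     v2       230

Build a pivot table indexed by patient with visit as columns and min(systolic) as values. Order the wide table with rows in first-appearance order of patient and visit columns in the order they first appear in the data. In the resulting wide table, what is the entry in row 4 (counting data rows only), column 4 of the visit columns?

With rows in first-appearance order of patient, row 4 is patient=P011. visit columns in first-appearance order: v2, v4, v3, v1; column 4 is v1.
Long rows with patient=P011, visit=v1: min(326, 82) = 82.

82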